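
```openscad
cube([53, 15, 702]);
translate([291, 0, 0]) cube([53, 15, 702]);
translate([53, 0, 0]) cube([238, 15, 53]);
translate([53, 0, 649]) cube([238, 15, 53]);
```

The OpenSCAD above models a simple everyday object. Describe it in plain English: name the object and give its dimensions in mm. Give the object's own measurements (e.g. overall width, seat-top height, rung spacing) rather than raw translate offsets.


A rectangular picture frame lying in the x–z plane (depth along y). The opening is 238 mm wide (x) by 596 mm tall (z), surrounded by a border 53 mm wide on all four sides. The frame is 15 mm deep and is made of two full-height vertical stiles with two horizontal rails fitted between them.


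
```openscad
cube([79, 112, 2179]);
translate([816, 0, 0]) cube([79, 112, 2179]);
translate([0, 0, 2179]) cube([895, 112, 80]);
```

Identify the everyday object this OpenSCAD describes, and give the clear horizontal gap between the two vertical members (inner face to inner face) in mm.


A door frame. The clear opening width is 737 mm.

Two 2179 mm tall posts with a header on top — a door frame. The left jamb is 79 mm wide at x = 0; the right jamb starts at x = 816. The clear opening is 816 − 79 = 737 mm.


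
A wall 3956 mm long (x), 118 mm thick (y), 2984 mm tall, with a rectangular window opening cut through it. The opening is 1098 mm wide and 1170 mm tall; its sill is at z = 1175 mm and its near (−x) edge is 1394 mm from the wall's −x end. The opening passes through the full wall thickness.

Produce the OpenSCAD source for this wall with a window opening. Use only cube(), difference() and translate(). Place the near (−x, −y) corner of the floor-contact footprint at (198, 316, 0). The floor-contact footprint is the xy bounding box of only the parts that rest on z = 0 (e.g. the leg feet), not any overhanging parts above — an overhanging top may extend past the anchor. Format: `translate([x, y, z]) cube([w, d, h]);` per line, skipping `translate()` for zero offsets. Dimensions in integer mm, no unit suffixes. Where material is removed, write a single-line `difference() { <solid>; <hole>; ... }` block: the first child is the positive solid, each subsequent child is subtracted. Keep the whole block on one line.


difference() { translate([198, 316, 0]) cube([3956, 118, 2984]); translate([1592, 316, 1175]) cube([1098, 118, 1170]); }


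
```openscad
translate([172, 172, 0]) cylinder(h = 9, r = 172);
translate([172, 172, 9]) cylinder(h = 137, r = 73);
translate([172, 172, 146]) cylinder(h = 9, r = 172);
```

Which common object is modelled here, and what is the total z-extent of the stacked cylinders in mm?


A spool. The overall height is 155 mm.

Three coaxial cylinders, large–small–large — a spool. Two 9 mm flanges and a 137 mm core give 9 + 137 + 9 = 155 mm.


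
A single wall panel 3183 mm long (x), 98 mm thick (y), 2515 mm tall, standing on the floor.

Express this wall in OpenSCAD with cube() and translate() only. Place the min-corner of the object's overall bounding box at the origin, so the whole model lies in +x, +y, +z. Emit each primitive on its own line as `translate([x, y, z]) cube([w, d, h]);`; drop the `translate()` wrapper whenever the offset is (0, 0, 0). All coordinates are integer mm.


cube([3183, 98, 2515]);


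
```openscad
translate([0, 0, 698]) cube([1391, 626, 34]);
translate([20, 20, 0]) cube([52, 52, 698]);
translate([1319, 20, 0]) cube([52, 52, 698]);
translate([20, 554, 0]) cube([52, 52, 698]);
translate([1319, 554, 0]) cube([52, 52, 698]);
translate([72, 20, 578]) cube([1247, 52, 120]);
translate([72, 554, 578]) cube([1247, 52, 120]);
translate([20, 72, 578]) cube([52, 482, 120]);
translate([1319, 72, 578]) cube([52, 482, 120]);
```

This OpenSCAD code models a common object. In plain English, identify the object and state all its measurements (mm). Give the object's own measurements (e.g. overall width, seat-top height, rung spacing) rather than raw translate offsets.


A rectangular dining table. The top is 1391×626×34 mm with its upper surface at z = 732 mm. It stands on four 52×52 mm square legs, each inset 20 mm from the nearest pair of top edges, running from the floor to the underside of the top. Four apron rails, 52 mm thick and 120 mm tall, run between adjacent legs with their top edges flush with the underside of the top and their outer faces flush with the legs' outer faces.


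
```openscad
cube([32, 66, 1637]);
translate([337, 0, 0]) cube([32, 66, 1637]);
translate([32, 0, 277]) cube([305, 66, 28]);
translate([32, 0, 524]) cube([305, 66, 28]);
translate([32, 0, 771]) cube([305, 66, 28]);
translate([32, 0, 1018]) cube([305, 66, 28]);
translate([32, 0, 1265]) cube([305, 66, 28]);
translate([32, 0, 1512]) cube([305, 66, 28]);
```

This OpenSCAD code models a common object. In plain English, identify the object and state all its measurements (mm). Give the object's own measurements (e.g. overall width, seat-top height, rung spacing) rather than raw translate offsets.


A straight ladder. Two 32×66 mm vertical rails, 1637 mm tall, stand 369 mm apart (outside-to-outside) with their front faces coplanar on the −y side. 6 rungs, each 66 mm deep and 28 mm tall, span between the inner faces of the rails, front faces flush with the rails. The lowest rung's underside is at z = 277 mm and rungs are spaced 247 mm apart (underside to underside).


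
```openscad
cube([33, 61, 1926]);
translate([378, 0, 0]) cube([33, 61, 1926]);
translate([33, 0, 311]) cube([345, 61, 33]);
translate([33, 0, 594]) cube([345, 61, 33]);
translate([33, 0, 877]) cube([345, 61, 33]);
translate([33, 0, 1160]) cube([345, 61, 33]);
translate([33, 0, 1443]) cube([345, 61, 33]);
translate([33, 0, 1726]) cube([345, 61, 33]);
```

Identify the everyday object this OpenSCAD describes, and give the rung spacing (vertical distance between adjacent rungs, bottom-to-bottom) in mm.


A ladder. The rung spacing is 283 mm.

Two tall 33×61 posts with 6 short bars between them — a ladder. Adjacent rungs sit at z = 311 and z = 594, so the spacing is 594 − 311 = 283 mm.


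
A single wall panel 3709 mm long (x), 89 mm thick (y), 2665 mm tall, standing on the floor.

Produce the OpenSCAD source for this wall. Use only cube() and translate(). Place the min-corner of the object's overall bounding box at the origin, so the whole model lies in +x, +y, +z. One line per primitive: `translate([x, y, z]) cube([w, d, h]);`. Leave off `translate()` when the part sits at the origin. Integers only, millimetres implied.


cube([3709, 89, 2665]);


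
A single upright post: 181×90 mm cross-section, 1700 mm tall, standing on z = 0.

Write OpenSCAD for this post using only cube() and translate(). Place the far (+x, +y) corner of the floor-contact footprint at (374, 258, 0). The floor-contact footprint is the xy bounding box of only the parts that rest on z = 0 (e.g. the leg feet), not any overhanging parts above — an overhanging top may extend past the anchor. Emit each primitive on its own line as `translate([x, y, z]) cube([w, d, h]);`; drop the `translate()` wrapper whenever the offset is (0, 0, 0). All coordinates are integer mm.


translate([193, 168, 0]) cube([181, 90, 1700]);


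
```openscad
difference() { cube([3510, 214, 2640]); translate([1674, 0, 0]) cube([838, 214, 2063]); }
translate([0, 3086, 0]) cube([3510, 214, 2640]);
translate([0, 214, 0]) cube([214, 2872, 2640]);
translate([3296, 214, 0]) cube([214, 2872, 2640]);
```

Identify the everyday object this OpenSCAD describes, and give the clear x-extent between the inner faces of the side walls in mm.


A single room. The interior width is 3082 mm.

Four walls enclosing a rectangle with a door in the front wall — a room. Outside width 3510 minus two 214 mm walls gives 3082 mm.


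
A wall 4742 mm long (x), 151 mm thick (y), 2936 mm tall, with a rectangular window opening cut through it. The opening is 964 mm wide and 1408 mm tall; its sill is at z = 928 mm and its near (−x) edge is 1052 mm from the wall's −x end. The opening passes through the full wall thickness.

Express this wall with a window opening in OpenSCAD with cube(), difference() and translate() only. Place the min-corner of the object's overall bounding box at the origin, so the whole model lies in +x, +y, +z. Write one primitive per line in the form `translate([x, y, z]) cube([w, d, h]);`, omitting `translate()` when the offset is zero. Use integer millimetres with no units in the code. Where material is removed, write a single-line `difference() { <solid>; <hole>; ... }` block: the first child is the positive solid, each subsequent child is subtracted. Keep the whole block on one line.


difference() { cube([4742, 151, 2936]); translate([1052, 0, 928]) cube([964, 151, 1408]); }


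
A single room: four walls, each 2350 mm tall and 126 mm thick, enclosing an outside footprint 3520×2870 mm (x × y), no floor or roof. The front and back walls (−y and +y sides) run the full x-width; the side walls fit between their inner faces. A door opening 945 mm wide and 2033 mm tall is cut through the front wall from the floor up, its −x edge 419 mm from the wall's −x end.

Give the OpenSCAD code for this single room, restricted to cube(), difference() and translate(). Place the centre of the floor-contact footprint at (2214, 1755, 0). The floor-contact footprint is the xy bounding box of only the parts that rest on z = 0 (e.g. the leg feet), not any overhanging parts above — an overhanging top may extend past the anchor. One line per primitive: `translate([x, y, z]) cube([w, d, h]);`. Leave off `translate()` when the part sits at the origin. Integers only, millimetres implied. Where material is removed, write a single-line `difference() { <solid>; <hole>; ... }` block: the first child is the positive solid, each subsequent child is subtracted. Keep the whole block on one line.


difference() { translate([454, 320, 0]) cube([3520, 126, 2350]); translate([873, 320, 0]) cube([945, 126, 2033]); }
translate([454, 3064, 0]) cube([3520, 126, 2350]);
translate([454, 446, 0]) cube([126, 2618, 2350]);
translate([3848, 446, 0]) cube([126, 2618, 2350]);


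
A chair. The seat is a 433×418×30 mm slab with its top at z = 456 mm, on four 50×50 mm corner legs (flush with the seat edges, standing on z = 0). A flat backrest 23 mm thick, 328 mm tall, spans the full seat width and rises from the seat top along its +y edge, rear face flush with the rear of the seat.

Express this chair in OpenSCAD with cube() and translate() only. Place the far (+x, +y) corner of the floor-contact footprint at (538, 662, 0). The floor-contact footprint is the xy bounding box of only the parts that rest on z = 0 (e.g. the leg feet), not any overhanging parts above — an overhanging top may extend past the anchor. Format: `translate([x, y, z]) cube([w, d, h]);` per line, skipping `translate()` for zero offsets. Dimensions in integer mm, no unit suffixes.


translate([105, 244, 426]) cube([433, 418, 30]);
translate([105, 244, 0]) cube([50, 50, 426]);
translate([488, 244, 0]) cube([50, 50, 426]);
translate([105, 612, 0]) cube([50, 50, 426]);
translate([488, 612, 0]) cube([50, 50, 426]);
translate([105, 639, 456]) cube([433, 23, 328]);


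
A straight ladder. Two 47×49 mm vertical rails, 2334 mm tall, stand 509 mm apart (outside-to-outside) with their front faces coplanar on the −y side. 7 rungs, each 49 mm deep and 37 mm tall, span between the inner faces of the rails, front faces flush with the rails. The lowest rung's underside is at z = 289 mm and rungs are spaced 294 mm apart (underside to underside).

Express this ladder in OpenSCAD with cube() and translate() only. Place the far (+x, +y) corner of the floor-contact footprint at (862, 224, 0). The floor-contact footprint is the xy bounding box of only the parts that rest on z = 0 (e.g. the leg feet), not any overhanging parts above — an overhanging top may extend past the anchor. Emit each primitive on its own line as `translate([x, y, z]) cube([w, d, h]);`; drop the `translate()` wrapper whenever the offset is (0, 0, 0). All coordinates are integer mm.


translate([353, 175, 0]) cube([47, 49, 2334]);
translate([815, 175, 0]) cube([47, 49, 2334]);
translate([400, 175, 289]) cube([415, 49, 37]);
translate([400, 175, 583]) cube([415, 49, 37]);
translate([400, 175, 877]) cube([415, 49, 37]);
translate([400, 175, 1171]) cube([415, 49, 37]);
translate([400, 175, 1465]) cube([415, 49, 37]);
translate([400, 175, 1759]) cube([415, 49, 37]);
translate([400, 175, 2053]) cube([415, 49, 37]);


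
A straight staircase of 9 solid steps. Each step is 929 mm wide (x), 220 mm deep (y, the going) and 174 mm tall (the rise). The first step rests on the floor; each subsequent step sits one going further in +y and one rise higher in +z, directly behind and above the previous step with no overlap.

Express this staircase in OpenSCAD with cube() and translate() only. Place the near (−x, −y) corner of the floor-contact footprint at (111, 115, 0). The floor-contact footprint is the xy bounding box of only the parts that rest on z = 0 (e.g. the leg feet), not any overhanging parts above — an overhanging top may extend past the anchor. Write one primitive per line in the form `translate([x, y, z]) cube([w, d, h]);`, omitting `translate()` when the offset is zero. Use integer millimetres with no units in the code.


translate([111, 115, 0]) cube([929, 220, 174]);
translate([111, 335, 174]) cube([929, 220, 174]);
translate([111, 555, 348]) cube([929, 220, 174]);
translate([111, 775, 522]) cube([929, 220, 174]);
translate([111, 995, 696]) cube([929, 220, 174]);
translate([111, 1215, 870]) cube([929, 220, 174]);
translate([111, 1435, 1044]) cube([929, 220, 174]);
translate([111, 1655, 1218]) cube([929, 220, 174]);
translate([111, 1875, 1392]) cube([929, 220, 174]);


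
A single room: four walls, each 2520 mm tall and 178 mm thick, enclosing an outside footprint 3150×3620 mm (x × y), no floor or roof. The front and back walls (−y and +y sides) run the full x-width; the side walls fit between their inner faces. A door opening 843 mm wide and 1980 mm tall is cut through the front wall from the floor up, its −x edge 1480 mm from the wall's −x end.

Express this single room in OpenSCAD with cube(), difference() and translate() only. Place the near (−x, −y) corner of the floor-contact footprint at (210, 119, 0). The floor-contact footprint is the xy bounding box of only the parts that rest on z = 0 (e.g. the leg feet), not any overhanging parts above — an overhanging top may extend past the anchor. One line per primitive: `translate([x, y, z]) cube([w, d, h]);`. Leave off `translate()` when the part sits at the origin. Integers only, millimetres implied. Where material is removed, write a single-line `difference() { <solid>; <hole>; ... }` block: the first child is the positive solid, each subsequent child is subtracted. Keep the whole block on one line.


difference() { translate([210, 119, 0]) cube([3150, 178, 2520]); translate([1690, 119, 0]) cube([843, 178, 1980]); }
translate([210, 3561, 0]) cube([3150, 178, 2520]);
translate([210, 297, 0]) cube([178, 3264, 2520]);
translate([3182, 297, 0]) cube([178, 3264, 2520]);


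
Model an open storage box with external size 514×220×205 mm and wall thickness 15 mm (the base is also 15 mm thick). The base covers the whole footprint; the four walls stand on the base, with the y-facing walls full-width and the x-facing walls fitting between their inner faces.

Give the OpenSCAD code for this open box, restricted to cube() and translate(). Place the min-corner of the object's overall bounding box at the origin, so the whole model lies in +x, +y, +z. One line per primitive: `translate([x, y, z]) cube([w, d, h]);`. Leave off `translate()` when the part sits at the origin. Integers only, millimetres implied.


cube([514, 220, 15]);
translate([0, 0, 15]) cube([514, 15, 190]);
translate([0, 205, 15]) cube([514, 15, 190]);
translate([0, 15, 15]) cube([15, 190, 190]);
translate([499, 15, 15]) cube([15, 190, 190]);


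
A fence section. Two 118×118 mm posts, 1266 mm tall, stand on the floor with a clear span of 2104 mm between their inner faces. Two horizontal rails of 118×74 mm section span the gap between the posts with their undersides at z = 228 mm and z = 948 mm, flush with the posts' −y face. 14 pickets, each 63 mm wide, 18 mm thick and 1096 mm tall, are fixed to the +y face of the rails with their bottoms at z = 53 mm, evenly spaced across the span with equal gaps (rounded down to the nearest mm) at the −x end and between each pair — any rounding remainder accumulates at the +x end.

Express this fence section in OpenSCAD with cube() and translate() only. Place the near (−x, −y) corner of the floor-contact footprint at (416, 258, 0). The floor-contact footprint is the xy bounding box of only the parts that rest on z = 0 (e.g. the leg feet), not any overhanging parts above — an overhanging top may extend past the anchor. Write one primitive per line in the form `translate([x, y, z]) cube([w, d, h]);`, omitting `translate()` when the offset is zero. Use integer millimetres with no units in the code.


translate([416, 258, 0]) cube([118, 118, 1266]);
translate([2638, 258, 0]) cube([118, 118, 1266]);
translate([534, 258, 228]) cube([2104, 118, 74]);
translate([534, 258, 948]) cube([2104, 118, 74]);
translate([615, 376, 53]) cube([63, 18, 1096]);
translate([759, 376, 53]) cube([63, 18, 1096]);
translate([903, 376, 53]) cube([63, 18, 1096]);
translate([1047, 376, 53]) cube([63, 18, 1096]);
translate([1191, 376, 53]) cube([63, 18, 1096]);
translate([1335, 376, 53]) cube([63, 18, 1096]);
translate([1479, 376, 53]) cube([63, 18, 1096]);
translate([1623, 376, 53]) cube([63, 18, 1096]);
translate([1767, 376, 53]) cube([63, 18, 1096]);
translate([1911, 376, 53]) cube([63, 18, 1096]);
translate([2055, 376, 53]) cube([63, 18, 1096]);
translate([2199, 376, 53]) cube([63, 18, 1096]);
translate([2343, 376, 53]) cube([63, 18, 1096]);
translate([2487, 376, 53]) cube([63, 18, 1096]);


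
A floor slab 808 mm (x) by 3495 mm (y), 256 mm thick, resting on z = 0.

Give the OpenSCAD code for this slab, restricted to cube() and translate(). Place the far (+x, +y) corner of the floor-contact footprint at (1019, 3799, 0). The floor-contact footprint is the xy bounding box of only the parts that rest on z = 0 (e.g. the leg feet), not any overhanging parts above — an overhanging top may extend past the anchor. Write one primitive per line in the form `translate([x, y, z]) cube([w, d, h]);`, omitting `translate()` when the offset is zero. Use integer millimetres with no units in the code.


translate([211, 304, 0]) cube([808, 3495, 256]);


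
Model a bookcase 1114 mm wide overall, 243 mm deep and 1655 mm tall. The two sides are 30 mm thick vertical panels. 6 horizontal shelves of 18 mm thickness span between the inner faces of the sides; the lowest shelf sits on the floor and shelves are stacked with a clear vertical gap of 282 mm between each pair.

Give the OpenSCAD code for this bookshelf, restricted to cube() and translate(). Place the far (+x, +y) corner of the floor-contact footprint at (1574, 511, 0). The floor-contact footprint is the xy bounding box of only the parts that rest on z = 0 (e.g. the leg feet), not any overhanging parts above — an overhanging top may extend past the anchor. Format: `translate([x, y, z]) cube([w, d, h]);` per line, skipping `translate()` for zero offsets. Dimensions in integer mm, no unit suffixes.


translate([460, 268, 0]) cube([30, 243, 1655]);
translate([1544, 268, 0]) cube([30, 243, 1655]);
translate([490, 268, 0]) cube([1054, 243, 18]);
translate([490, 268, 300]) cube([1054, 243, 18]);
translate([490, 268, 600]) cube([1054, 243, 18]);
translate([490, 268, 900]) cube([1054, 243, 18]);
translate([490, 268, 1200]) cube([1054, 243, 18]);
translate([490, 268, 1500]) cube([1054, 243, 18]);


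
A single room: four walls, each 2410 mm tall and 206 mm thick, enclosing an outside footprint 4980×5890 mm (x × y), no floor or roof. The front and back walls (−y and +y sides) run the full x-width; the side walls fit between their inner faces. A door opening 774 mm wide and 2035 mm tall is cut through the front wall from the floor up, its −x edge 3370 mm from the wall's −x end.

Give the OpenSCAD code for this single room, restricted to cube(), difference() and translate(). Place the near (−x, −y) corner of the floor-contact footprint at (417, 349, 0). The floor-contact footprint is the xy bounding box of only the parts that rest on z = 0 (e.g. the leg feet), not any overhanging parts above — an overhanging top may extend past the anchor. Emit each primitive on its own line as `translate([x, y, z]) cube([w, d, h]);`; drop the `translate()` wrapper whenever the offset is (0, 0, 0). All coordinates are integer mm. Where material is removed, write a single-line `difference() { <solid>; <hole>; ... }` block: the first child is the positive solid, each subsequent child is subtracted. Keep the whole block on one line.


difference() { translate([417, 349, 0]) cube([4980, 206, 2410]); translate([3787, 349, 0]) cube([774, 206, 2035]); }
translate([417, 6033, 0]) cube([4980, 206, 2410]);
translate([417, 555, 0]) cube([206, 5478, 2410]);
translate([5191, 555, 0]) cube([206, 5478, 2410]);


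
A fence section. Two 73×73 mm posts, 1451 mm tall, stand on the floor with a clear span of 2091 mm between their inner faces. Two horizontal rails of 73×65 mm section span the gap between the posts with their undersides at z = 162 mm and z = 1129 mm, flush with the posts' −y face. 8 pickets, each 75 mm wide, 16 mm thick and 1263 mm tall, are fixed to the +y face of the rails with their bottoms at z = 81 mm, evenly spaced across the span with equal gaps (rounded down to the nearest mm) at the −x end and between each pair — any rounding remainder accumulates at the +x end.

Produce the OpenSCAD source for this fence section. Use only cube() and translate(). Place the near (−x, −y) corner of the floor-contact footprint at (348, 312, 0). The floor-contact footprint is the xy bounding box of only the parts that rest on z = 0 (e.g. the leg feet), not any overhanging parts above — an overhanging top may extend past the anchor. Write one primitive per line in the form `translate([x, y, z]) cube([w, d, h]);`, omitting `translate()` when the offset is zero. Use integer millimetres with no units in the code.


translate([348, 312, 0]) cube([73, 73, 1451]);
translate([2512, 312, 0]) cube([73, 73, 1451]);
translate([421, 312, 162]) cube([2091, 73, 65]);
translate([421, 312, 1129]) cube([2091, 73, 65]);
translate([586, 385, 81]) cube([75, 16, 1263]);
translate([826, 385, 81]) cube([75, 16, 1263]);
translate([1066, 385, 81]) cube([75, 16, 1263]);
translate([1306, 385, 81]) cube([75, 16, 1263]);
translate([1546, 385, 81]) cube([75, 16, 1263]);
translate([1786, 385, 81]) cube([75, 16, 1263]);
translate([2026, 385, 81]) cube([75, 16, 1263]);
translate([2266, 385, 81]) cube([75, 16, 1263]);


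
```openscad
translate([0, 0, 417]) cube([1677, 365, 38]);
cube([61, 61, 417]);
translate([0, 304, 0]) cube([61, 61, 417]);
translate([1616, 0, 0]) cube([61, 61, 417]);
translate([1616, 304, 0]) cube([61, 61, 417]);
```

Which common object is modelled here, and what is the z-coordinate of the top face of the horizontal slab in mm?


A bench. The seat-top height is 455 mm.

A long slab on four corner posts — a bench. The slab sits at z = 417 with thickness 38, so the top is 417 + 38 = 455 mm.


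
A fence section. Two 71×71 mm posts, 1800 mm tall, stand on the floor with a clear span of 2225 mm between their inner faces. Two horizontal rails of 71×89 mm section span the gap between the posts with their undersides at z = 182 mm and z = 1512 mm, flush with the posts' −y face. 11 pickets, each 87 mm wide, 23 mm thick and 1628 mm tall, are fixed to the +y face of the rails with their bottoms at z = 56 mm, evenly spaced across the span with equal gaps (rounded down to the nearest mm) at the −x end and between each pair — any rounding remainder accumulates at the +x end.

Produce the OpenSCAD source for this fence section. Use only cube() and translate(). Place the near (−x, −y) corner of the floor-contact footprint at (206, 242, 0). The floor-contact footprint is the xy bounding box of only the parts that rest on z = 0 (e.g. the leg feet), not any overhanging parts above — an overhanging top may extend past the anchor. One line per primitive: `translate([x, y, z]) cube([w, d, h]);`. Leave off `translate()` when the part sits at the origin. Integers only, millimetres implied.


translate([206, 242, 0]) cube([71, 71, 1800]);
translate([2502, 242, 0]) cube([71, 71, 1800]);
translate([277, 242, 182]) cube([2225, 71, 89]);
translate([277, 242, 1512]) cube([2225, 71, 89]);
translate([382, 313, 56]) cube([87, 23, 1628]);
translate([574, 313, 56]) cube([87, 23, 1628]);
translate([766, 313, 56]) cube([87, 23, 1628]);
translate([958, 313, 56]) cube([87, 23, 1628]);
translate([1150, 313, 56]) cube([87, 23, 1628]);
translate([1342, 313, 56]) cube([87, 23, 1628]);
translate([1534, 313, 56]) cube([87, 23, 1628]);
translate([1726, 313, 56]) cube([87, 23, 1628]);
translate([1918, 313, 56]) cube([87, 23, 1628]);
translate([2110, 313, 56]) cube([87, 23, 1628]);
translate([2302, 313, 56]) cube([87, 23, 1628]);


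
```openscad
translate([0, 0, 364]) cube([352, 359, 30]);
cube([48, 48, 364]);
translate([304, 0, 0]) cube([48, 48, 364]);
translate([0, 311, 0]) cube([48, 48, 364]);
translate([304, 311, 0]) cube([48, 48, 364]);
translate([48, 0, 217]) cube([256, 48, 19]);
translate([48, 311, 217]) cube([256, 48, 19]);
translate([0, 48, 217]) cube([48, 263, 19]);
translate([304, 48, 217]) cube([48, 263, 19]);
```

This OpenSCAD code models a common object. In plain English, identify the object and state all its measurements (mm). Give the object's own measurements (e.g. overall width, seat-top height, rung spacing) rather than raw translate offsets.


A four-legged stool. The seat is a 352×359×30 mm slab whose top surface is at z = 394 mm; four square legs, each 48×48 mm in cross-section, run from the floor (z = 0) to the underside of the seat, each flush with a corner of the seat. Four stretchers, 48 mm wide and 19 mm tall, connect adjacent legs with their undersides at z = 217 mm, each running between the inner faces of the legs it joins and aligned with the legs' outer faces on the other axis.


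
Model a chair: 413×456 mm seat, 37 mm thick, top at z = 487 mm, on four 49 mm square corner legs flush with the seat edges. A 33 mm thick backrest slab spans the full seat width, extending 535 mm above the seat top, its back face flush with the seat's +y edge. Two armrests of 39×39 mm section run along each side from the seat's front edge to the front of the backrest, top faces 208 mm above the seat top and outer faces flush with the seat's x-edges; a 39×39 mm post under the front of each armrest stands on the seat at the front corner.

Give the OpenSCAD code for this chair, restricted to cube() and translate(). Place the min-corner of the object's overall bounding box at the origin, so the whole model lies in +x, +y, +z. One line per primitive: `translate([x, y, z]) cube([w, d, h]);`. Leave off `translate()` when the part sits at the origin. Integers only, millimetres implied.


translate([0, 0, 450]) cube([413, 456, 37]);
cube([49, 49, 450]);
translate([364, 0, 0]) cube([49, 49, 450]);
translate([0, 407, 0]) cube([49, 49, 450]);
translate([364, 407, 0]) cube([49, 49, 450]);
translate([0, 423, 487]) cube([413, 33, 535]);
translate([0, 0, 656]) cube([39, 423, 39]);
translate([374, 0, 656]) cube([39, 423, 39]);
translate([0, 0, 487]) cube([39, 39, 169]);
translate([374, 0, 487]) cube([39, 39, 169]);


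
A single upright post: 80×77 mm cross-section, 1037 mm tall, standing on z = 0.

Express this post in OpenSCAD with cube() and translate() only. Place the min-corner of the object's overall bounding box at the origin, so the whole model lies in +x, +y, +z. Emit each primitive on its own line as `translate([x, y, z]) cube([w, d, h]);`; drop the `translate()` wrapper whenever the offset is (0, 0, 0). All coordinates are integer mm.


cube([80, 77, 1037]);


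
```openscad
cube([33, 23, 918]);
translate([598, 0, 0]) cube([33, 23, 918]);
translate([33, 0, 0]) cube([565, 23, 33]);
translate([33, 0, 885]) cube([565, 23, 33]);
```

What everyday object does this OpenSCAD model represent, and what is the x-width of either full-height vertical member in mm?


A picture frame. The border width is 33 mm.

Four thin pieces enclosing a rectangular opening — a picture frame. The two full-height stiles are 918 mm tall; the top rail sits at z = 885 and is 33 mm tall, so the border above the opening is 918 − 885 = 33 mm, matching the stile x-width.


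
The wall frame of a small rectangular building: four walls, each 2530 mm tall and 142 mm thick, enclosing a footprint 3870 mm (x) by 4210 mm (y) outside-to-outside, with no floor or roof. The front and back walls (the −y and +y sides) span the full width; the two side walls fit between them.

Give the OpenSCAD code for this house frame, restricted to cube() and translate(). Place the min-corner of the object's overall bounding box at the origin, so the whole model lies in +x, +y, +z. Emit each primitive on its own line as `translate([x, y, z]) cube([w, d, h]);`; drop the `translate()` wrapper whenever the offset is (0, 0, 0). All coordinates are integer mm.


cube([3870, 142, 2530]);
translate([0, 4068, 0]) cube([3870, 142, 2530]);
translate([0, 142, 0]) cube([142, 3926, 2530]);
translate([3728, 142, 0]) cube([142, 3926, 2530]);


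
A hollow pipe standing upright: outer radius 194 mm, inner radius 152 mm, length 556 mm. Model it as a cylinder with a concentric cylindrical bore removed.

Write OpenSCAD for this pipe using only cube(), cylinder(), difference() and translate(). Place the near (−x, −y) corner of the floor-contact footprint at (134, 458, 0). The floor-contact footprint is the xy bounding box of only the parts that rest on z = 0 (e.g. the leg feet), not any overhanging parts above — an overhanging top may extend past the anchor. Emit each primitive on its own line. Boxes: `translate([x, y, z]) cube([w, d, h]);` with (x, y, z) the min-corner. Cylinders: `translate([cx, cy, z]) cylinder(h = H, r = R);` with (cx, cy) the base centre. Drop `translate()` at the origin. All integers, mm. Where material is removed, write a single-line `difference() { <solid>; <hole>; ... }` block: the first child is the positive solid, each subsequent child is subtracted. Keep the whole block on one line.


difference() { translate([328, 652, 0]) cylinder(h = 556, r = 194); translate([328, 652, 0]) cylinder(h = 556, r = 152); }


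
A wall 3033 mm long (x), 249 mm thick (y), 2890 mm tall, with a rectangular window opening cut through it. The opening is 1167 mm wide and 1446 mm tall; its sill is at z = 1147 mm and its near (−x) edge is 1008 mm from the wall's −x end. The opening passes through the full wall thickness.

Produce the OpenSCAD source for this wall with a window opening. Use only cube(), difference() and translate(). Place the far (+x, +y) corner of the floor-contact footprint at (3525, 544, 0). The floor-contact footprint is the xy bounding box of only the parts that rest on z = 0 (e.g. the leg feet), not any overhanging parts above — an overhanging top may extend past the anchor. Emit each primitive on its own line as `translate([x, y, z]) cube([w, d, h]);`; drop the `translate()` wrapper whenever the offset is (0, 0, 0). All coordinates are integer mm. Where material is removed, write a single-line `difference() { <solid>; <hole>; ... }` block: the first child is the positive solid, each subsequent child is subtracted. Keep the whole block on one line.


difference() { translate([492, 295, 0]) cube([3033, 249, 2890]); translate([1500, 295, 1147]) cube([1167, 249, 1446]); }


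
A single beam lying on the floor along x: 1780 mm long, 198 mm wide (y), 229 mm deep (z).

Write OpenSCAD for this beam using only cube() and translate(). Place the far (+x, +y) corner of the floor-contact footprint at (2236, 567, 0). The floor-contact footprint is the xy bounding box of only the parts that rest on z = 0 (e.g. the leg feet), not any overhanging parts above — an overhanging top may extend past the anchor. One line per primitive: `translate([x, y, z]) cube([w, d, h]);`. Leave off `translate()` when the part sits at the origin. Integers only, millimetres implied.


translate([456, 369, 0]) cube([1780, 198, 229]);


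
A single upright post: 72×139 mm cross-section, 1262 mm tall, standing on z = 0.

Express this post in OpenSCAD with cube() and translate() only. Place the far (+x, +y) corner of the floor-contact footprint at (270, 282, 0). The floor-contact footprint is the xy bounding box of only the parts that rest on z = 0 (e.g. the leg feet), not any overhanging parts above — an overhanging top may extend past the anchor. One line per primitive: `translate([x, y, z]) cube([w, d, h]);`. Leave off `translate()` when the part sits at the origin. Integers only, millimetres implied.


translate([198, 143, 0]) cube([72, 139, 1262]);


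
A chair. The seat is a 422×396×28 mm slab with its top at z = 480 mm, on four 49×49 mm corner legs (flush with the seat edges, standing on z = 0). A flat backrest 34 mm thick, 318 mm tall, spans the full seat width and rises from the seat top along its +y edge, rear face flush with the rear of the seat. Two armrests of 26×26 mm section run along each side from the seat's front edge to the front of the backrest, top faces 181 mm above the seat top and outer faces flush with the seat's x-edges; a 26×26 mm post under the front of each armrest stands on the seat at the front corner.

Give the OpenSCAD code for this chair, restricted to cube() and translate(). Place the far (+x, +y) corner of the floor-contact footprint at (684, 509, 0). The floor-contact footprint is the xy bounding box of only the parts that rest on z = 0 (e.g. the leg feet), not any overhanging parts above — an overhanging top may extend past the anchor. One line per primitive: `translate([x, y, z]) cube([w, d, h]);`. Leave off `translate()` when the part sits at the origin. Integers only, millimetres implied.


// leg_h = 480 - 28 = 452
// arm post h = 181 - 26 = 155
translate([262, 113, 452]) cube([422, 396, 28]);
translate([262, 113, 0]) cube([49, 49, 452]);
translate([635, 113, 0]) cube([49, 49, 452]);
translate([262, 460, 0]) cube([49, 49, 452]);
translate([635, 460, 0]) cube([49, 49, 452]);
translate([262, 475, 480]) cube([422, 34, 318]);
translate([262, 113, 635]) cube([26, 362, 26]);
translate([658, 113, 635]) cube([26, 362, 26]);
translate([262, 113, 480]) cube([26, 26, 155]);
translate([658, 113, 480]) cube([26, 26, 155]);


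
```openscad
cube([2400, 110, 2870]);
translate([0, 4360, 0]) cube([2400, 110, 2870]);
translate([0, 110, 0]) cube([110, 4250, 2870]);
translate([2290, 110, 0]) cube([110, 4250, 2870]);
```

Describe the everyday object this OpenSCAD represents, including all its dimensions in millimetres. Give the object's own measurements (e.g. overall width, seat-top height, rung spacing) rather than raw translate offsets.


The wall frame of a small rectangular building: four walls, each 2870 mm tall and 110 mm thick, enclosing a footprint 2400 mm (x) by 4470 mm (y) outside-to-outside, with no floor or roof. The front and back walls (the −y and +y sides) span the full width; the two side walls fit between them.


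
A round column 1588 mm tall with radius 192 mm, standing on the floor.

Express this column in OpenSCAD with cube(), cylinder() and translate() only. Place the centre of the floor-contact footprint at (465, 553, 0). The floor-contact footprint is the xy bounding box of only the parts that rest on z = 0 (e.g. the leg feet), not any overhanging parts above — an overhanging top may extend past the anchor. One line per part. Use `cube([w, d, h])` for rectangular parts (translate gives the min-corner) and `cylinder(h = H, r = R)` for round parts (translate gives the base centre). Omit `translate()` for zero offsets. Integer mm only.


translate([465, 553, 0]) cylinder(h = 1588, r = 192);


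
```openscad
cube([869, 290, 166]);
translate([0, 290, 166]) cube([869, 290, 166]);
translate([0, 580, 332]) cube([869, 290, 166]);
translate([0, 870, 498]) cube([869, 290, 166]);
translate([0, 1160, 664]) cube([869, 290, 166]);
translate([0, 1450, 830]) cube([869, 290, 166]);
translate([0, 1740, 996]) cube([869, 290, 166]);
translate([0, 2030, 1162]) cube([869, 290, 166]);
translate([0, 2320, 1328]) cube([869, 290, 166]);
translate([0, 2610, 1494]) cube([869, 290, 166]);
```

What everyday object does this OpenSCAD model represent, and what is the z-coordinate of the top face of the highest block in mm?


A staircase. The total rise is 1660 mm.

10 identical blocks, each offset up and back from the previous — a staircase. Each step is 166 mm tall and there are 10 of them, so the total rise is 10 × 166 = 1660 mm.


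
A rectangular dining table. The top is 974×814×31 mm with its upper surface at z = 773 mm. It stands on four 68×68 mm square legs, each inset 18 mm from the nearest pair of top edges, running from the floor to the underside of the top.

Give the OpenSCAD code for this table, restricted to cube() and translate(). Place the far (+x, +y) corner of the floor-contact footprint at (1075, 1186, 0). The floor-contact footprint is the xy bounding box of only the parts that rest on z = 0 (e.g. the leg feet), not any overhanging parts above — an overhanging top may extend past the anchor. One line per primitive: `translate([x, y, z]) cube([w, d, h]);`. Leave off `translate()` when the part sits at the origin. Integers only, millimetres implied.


translate([119, 390, 742]) cube([974, 814, 31]);
translate([137, 408, 0]) cube([68, 68, 742]);
translate([1007, 408, 0]) cube([68, 68, 742]);
translate([137, 1118, 0]) cube([68, 68, 742]);
translate([1007, 1118, 0]) cube([68, 68, 742]);


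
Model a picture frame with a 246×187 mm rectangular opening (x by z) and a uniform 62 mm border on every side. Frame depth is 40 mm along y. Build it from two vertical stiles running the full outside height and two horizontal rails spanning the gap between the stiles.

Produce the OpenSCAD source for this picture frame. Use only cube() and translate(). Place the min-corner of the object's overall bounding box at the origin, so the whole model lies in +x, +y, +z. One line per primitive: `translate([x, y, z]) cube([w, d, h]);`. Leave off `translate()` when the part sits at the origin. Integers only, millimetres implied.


cube([62, 40, 311]);
translate([308, 0, 0]) cube([62, 40, 311]);
translate([62, 0, 0]) cube([246, 40, 62]);
translate([62, 0, 249]) cube([246, 40, 62]);


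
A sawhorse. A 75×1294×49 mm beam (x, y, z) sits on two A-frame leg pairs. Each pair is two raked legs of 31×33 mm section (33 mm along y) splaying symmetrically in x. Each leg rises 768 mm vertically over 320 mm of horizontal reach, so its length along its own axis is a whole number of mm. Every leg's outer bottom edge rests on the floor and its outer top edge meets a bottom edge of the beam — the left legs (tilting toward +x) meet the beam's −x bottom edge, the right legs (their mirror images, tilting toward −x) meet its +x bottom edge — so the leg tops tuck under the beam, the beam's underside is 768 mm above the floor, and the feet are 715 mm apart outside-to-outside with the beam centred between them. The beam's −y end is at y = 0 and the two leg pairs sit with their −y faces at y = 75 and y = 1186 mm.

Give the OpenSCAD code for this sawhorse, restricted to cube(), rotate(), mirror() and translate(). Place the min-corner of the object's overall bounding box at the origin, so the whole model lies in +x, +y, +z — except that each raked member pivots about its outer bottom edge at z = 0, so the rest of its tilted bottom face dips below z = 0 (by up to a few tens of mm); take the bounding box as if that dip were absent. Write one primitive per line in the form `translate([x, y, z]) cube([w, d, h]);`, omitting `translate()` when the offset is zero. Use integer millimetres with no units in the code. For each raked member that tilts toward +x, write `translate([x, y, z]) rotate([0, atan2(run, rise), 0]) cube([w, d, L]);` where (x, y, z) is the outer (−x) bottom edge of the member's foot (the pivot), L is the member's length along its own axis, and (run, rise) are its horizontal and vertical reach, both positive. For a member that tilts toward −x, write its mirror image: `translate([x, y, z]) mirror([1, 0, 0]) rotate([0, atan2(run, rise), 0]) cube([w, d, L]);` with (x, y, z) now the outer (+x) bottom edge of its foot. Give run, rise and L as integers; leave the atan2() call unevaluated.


translate([320, 0, 768]) cube([75, 1294, 49]);
translate([0, 75, 0]) rotate([0, atan2(320, 768), 0]) cube([31, 33, 832]);
translate([715, 75, 0]) mirror([1, 0, 0]) rotate([0, atan2(320, 768), 0]) cube([31, 33, 832]);
translate([0, 1186, 0]) rotate([0, atan2(320, 768), 0]) cube([31, 33, 832]);
translate([715, 1186, 0]) mirror([1, 0, 0]) rotate([0, atan2(320, 768), 0]) cube([31, 33, 832]);
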